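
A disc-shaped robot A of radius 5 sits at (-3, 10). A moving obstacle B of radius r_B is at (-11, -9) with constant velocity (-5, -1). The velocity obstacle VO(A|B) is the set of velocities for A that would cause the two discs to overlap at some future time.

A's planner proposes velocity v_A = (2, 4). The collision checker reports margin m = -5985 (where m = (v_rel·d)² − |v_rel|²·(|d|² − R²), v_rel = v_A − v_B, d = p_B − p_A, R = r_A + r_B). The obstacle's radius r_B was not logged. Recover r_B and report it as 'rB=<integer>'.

m = -5985
d = (-8, -19);  v_rel = (7, 5),  |v_rel|² = 74
v_rel×d = (7)·(-19) − (5)·(-8) = -93
since m = R²·74 − (-93)²:  R² = (8649 + -5985) / 74 = 36
R = √36 = 6  ⇒  r_B = 6 − 5 = 1

rB=1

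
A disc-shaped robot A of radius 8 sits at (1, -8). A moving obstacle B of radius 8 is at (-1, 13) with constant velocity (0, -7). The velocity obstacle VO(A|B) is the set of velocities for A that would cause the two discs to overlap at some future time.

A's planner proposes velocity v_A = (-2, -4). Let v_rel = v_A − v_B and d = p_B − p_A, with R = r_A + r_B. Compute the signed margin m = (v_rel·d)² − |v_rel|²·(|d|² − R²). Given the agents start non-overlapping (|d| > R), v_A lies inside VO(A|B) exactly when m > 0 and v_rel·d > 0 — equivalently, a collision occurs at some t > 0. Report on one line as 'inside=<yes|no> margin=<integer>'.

d = (-2, 21),  |d|² = 445;  R = 8+8 = 16,  c = 445−16² = 189
v_rel = (-2, 3),  |v_rel|² = 13;  v_rel·d = (-2)·(-2) + (3)·(21) = 67
13·t² − 134·t + 189 = 0  ⇒  m = 67² − 13·189 = 2032
m = 2032 > 0,  v_rel·d = 67 > 0  ⇒  inside

inside=yes margin=2032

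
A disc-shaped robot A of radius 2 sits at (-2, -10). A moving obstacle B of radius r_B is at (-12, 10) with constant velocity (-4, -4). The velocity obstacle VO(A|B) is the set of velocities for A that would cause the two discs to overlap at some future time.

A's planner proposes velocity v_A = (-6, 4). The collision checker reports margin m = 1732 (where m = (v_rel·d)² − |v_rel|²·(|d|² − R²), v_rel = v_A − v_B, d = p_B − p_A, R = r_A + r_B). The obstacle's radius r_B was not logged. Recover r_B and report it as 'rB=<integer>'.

m = 1732
d = (-10, 20);  v_rel = (-2, 8),  |v_rel|² = 68
v_rel×d = (-2)·(20) − (8)·(-10) = 40
since m = R²·68 − 40²:  R² = (1600 + 1732) / 68 = 49
R = √49 = 7  ⇒  r_B = 7 − 2 = 5

rB=5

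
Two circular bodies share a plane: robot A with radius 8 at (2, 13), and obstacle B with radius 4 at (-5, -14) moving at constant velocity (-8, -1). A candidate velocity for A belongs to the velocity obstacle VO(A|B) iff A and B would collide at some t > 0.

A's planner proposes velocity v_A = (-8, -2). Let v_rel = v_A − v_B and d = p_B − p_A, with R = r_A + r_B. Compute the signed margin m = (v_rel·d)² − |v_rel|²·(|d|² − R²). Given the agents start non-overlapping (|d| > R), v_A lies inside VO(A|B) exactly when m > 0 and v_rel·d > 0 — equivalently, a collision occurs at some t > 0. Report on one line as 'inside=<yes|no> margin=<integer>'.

d = (-7, -27),  |d|² = 778;  R = 8+4 = 12,  c = 778−12² = 634
v_rel = (0, -1),  |v_rel|² = 1;  v_rel·d = (0)·(-7) + (-1)·(-27) = 27
1·t² − 54·t + 634 = 0  ⇒  m = 27² − 1·634 = 95
m = 95 > 0,  v_rel·d = 27 > 0  ⇒  inside

inside=yes margin=95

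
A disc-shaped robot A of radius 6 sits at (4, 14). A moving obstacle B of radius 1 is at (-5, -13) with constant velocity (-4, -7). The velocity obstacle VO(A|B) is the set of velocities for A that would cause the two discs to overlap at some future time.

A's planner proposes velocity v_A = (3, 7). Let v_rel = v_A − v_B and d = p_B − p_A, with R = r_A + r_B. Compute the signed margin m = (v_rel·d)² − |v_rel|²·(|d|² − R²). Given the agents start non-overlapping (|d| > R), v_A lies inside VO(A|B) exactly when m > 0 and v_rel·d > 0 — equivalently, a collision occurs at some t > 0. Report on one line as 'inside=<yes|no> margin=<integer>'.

d = (-9, -27),  |d|² = 810;  R = 6+1 = 7,  c = 810−7² = 761
v_rel = (7, 14),  |v_rel|² = 245;  v_rel·d = (7)·(-9) + (14)·(-27) = -441
245·t² + 882·t + 761 = 0  ⇒  m = (-441)² − 245·761 = 8036
m = 8036 > 0,  v_rel·d = -441 < 0  ⇒  outside

inside=no margin=8036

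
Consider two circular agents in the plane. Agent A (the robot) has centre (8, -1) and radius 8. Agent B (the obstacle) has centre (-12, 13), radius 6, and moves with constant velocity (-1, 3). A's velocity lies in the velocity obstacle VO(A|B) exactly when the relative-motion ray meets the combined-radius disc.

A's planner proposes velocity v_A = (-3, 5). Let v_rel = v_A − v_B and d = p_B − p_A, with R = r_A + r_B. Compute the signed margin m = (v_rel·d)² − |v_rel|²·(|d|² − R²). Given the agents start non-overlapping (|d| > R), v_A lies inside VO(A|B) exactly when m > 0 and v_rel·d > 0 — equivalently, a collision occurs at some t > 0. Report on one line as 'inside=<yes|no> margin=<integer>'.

d = (-20, 14),  |d|² = 596;  R = 8+6 = 14,  c = 596−14² = 400
v_rel = (-2, 2),  |v_rel|² = 8;  v_rel·d = (-2)·(-20) + (2)·(14) = 68
8·t² − 136·t + 400 = 0  ⇒  m = 68² − 8·400 = 1424
m = 1424 > 0,  v_rel·d = 68 > 0  ⇒  inside

inside=yes margin=1424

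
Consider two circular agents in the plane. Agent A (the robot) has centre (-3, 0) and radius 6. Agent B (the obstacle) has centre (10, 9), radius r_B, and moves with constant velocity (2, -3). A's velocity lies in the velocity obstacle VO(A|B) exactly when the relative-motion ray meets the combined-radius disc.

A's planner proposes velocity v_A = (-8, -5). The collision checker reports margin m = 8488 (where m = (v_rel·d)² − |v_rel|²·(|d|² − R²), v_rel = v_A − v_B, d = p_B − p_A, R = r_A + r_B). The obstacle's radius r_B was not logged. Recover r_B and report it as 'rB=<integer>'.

m = 8488
d = (13, 9);  v_rel = (-10, -2),  |v_rel|² = 104
v_rel×d = (-10)·(9) − (-2)·(13) = -64
since m = R²·104 − (-64)²:  R² = (4096 + 8488) / 104 = 121
R = √121 = 11  ⇒  r_B = 11 − 6 = 5

rB=5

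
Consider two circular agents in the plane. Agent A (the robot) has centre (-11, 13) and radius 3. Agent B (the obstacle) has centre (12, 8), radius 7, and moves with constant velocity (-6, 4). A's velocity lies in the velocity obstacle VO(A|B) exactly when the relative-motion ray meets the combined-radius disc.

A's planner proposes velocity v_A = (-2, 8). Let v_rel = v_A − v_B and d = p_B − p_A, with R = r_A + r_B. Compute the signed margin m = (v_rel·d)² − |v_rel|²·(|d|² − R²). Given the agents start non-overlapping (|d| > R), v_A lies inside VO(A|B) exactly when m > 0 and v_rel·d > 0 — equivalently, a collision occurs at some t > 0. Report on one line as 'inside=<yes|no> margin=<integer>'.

d = (23, -5),  |d|² = 554;  R = 3+7 = 10,  c = 554−10² = 454
v_rel = (4, 4),  |v_rel|² = 32;  v_rel·d = (4)·(23) + (4)·(-5) = 72
32·t² − 144·t + 454 = 0  ⇒  m = 72² − 32·454 = -9344
m = -9344 < 0,  v_rel·d = 72 > 0  ⇒  outside

inside=no margin=-9344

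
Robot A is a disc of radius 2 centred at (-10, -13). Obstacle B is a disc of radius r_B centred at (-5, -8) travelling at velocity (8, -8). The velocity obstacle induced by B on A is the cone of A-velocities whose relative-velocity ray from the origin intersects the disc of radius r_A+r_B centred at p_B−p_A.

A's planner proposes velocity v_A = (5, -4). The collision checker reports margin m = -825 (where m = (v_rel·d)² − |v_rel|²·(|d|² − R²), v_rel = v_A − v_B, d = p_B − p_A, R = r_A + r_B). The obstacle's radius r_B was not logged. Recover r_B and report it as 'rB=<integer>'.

m = -825
d = (5, 5);  v_rel = (-3, 4),  |v_rel|² = 25
v_rel×d = (-3)·(5) − (4)·(5) = -35
since m = R²·25 − (-35)²:  R² = (1225 + -825) / 25 = 16
R = √16 = 4  ⇒  r_B = 4 − 2 = 2

rB=2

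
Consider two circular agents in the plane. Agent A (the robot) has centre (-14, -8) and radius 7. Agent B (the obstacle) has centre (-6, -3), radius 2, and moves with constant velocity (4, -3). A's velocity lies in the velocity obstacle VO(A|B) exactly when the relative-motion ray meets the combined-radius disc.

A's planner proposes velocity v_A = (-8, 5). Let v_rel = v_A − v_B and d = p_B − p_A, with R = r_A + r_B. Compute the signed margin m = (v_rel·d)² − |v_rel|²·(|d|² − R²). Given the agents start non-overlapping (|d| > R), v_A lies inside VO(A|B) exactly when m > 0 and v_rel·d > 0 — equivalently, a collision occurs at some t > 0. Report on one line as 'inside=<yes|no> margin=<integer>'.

d = (8, 5),  |d|² = 89;  R = 7+2 = 9,  c = 89−9² = 8
v_rel = (-12, 8),  |v_rel|² = 208;  v_rel·d = (-12)·(8) + (8)·(5) = -56
208·t² + 112·t + 8 = 0  ⇒  m = (-56)² − 208·8 = 1472
m = 1472 > 0,  v_rel·d = -56 < 0  ⇒  outside

inside=no margin=1472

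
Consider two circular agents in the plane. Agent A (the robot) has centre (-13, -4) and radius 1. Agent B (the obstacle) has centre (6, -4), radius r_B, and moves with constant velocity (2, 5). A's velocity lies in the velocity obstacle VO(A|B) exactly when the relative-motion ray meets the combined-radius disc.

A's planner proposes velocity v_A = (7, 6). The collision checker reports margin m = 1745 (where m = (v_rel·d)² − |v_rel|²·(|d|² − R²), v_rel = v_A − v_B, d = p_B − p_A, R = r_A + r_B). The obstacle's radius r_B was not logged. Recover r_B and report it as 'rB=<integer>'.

m = 1745
d = (19, 0);  v_rel = (5, 1),  |v_rel|² = 26
v_rel×d = (5)·(0) − (1)·(19) = -19
since m = R²·26 − (-19)²:  R² = (361 + 1745) / 26 = 81
R = √81 = 9  ⇒  r_B = 9 − 1 = 8

rB=8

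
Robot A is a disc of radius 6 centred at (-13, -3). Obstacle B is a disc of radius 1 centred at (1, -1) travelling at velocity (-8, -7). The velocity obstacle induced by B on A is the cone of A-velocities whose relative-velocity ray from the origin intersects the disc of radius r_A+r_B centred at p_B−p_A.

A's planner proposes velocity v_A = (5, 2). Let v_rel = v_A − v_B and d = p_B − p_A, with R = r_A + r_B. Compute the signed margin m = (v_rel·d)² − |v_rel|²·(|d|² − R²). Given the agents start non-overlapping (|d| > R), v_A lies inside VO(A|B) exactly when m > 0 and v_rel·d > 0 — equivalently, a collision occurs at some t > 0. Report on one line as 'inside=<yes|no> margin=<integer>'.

d = (14, 2),  |d|² = 200;  R = 6+1 = 7,  c = 200−7² = 151
v_rel = (13, 9),  |v_rel|² = 250;  v_rel·d = (13)·(14) + (9)·(2) = 200
250·t² − 400·t + 151 = 0  ⇒  m = 200² − 250·151 = 2250
m = 2250 > 0,  v_rel·d = 200 > 0  ⇒  inside

inside=yes margin=2250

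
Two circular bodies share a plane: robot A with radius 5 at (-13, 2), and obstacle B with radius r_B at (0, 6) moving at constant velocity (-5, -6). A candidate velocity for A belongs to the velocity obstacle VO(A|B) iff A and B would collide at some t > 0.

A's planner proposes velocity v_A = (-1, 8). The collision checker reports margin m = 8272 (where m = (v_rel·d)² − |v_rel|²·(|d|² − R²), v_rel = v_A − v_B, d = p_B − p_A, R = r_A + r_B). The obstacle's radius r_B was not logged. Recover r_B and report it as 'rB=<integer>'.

m = 8272
d = (13, 4);  v_rel = (4, 14),  |v_rel|² = 212
v_rel×d = (4)·(4) − (14)·(13) = -166
since m = R²·212 − (-166)²:  R² = (27556 + 8272) / 212 = 169
R = √169 = 13  ⇒  r_B = 13 − 5 = 8

rB=8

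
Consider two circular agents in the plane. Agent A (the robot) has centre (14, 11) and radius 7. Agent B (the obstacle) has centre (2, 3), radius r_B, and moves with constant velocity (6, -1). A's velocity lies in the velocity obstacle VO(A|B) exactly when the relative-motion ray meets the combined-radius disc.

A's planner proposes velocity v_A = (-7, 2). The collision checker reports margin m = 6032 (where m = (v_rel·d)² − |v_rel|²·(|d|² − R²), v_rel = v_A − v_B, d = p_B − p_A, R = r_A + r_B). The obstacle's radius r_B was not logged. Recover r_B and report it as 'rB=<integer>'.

m = 6032
d = (-12, -8);  v_rel = (-13, 3),  |v_rel|² = 178
v_rel×d = (-13)·(-8) − (3)·(-12) = 140
since m = R²·178 − 140²:  R² = (19600 + 6032) / 178 = 144
R = √144 = 12  ⇒  r_B = 12 − 7 = 5

rB=5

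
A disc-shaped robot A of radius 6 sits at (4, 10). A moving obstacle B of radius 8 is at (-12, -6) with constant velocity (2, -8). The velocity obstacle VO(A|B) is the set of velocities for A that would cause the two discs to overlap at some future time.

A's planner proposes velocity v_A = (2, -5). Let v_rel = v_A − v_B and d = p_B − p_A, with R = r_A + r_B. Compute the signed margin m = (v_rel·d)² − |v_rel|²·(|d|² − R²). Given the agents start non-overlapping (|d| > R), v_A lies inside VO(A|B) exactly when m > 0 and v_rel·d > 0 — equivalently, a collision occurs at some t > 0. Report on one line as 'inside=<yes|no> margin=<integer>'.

d = (-16, -16),  |d|² = 512;  R = 6+8 = 14,  c = 512−14² = 316
v_rel = (0, 3),  |v_rel|² = 9;  v_rel·d = (0)·(-16) + (3)·(-16) = -48
9·t² + 96·t + 316 = 0  ⇒  m = (-48)² − 9·316 = -540
m = -540 < 0,  v_rel·d = -48 < 0  ⇒  outside

inside=no margin=-540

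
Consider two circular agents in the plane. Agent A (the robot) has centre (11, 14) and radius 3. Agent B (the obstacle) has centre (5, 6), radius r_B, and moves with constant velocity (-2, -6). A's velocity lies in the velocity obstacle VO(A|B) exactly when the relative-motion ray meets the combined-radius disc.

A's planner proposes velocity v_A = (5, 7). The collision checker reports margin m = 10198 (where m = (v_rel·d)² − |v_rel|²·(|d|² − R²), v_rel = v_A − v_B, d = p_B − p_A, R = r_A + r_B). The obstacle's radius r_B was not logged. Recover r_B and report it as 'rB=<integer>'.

m = 10198
d = (-6, -8);  v_rel = (7, 13),  |v_rel|² = 218
v_rel×d = (7)·(-8) − (13)·(-6) = 22
since m = R²·218 − 22²:  R² = (484 + 10198) / 218 = 49
R = √49 = 7  ⇒  r_B = 7 − 3 = 4

rB=4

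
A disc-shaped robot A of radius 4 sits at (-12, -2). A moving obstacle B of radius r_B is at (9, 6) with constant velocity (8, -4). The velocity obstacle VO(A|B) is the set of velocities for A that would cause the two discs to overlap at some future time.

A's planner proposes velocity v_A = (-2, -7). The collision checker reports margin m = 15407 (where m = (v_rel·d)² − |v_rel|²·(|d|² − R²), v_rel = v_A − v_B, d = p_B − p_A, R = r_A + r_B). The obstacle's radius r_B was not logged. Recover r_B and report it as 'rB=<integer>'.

m = 15407
d = (21, 8);  v_rel = (-10, -3),  |v_rel|² = 109
v_rel×d = (-10)·(8) − (-3)·(21) = -17
since m = R²·109 − (-17)²:  R² = (289 + 15407) / 109 = 144
R = √144 = 12  ⇒  r_B = 12 − 4 = 8

rB=8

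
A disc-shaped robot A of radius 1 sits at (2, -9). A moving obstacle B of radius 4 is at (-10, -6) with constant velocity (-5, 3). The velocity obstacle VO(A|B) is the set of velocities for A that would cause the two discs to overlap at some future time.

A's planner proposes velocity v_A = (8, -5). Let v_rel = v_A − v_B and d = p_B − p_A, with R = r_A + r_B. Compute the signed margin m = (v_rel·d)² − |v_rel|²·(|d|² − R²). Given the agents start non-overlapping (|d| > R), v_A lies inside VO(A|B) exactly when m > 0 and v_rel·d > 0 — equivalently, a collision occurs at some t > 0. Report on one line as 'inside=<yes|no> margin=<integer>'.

d = (-12, 3),  |d|² = 153;  R = 1+4 = 5,  c = 153−5² = 128
v_rel = (13, -8),  |v_rel|² = 233;  v_rel·d = (13)·(-12) + (-8)·(3) = -180
233·t² + 360·t + 128 = 0  ⇒  m = (-180)² − 233·128 = 2576
m = 2576 > 0,  v_rel·d = -180 < 0  ⇒  outside

inside=no margin=2576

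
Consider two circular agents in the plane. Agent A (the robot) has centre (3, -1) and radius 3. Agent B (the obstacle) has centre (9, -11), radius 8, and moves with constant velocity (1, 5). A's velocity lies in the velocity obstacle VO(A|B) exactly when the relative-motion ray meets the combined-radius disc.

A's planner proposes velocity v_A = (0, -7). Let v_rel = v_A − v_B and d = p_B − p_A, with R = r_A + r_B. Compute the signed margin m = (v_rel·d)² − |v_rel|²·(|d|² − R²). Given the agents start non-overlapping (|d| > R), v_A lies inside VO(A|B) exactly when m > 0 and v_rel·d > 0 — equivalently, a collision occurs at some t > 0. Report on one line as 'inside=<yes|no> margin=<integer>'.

d = (6, -10),  |d|² = 136;  R = 3+8 = 11,  c = 136−11² = 15
v_rel = (-1, -12),  |v_rel|² = 145;  v_rel·d = (-1)·(6) + (-12)·(-10) = 114
145·t² − 228·t + 15 = 0  ⇒  m = 114² − 145·15 = 10821
m = 10821 > 0,  v_rel·d = 114 > 0  ⇒  inside

inside=yes margin=10821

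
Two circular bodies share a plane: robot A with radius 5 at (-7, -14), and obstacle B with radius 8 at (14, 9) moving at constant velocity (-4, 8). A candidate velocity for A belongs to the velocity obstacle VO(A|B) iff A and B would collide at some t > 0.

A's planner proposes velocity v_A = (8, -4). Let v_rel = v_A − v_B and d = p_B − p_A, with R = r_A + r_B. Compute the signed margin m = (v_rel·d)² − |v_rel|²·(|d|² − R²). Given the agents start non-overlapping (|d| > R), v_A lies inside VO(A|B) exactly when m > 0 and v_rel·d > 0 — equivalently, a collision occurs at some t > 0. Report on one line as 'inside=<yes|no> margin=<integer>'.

d = (21, 23),  |d|² = 970;  R = 5+8 = 13,  c = 970−13² = 801
v_rel = (12, -12),  |v_rel|² = 288;  v_rel·d = (12)·(21) + (-12)·(23) = -24
288·t² + 48·t + 801 = 0  ⇒  m = (-24)² − 288·801 = -230112
m = -230112 < 0,  v_rel·d = -24 < 0  ⇒  outside

inside=no margin=-230112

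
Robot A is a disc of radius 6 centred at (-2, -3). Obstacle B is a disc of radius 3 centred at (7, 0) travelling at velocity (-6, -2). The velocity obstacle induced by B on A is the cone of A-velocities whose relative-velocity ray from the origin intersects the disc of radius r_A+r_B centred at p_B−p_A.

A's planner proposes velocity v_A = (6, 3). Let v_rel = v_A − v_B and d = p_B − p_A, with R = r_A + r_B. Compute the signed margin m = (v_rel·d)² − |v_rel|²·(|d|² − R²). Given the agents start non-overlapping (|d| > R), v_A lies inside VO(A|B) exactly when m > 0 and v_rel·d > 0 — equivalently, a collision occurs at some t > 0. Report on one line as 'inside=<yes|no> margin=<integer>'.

d = (9, 3),  |d|² = 90;  R = 6+3 = 9,  c = 90−9² = 9
v_rel = (12, 5),  |v_rel|² = 169;  v_rel·d = (12)·(9) + (5)·(3) = 123
169·t² − 246·t + 9 = 0  ⇒  m = 123² − 169·9 = 13608
m = 13608 > 0,  v_rel·d = 123 > 0  ⇒  inside

inside=yes margin=13608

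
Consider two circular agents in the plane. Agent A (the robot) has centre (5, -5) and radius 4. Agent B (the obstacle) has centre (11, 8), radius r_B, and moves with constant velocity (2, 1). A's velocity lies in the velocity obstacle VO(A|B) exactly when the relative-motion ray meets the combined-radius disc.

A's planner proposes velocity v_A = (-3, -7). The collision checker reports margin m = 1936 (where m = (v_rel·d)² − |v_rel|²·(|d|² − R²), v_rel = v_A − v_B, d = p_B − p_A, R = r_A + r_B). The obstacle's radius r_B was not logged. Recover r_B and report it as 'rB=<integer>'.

m = 1936
d = (6, 13);  v_rel = (-5, -8),  |v_rel|² = 89
v_rel×d = (-5)·(13) − (-8)·(6) = -17
since m = R²·89 − (-17)²:  R² = (289 + 1936) / 89 = 25
R = √25 = 5  ⇒  r_B = 5 − 4 = 1

rB=1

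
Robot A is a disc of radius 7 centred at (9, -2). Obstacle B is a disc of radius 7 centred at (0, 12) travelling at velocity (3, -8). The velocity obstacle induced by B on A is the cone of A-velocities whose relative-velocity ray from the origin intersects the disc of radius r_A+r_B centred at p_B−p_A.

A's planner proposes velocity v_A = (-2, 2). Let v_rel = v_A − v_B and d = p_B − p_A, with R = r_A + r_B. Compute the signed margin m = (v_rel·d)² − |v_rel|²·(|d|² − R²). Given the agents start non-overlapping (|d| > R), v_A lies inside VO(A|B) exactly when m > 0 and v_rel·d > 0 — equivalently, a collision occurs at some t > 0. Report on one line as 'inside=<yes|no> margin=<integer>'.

d = (-9, 14),  |d|² = 277;  R = 7+7 = 14,  c = 277−14² = 81
v_rel = (-5, 10),  |v_rel|² = 125;  v_rel·d = (-5)·(-9) + (10)·(14) = 185
125·t² − 370·t + 81 = 0  ⇒  m = 185² − 125·81 = 24100
m = 24100 > 0,  v_rel·d = 185 > 0  ⇒  inside

inside=yes margin=24100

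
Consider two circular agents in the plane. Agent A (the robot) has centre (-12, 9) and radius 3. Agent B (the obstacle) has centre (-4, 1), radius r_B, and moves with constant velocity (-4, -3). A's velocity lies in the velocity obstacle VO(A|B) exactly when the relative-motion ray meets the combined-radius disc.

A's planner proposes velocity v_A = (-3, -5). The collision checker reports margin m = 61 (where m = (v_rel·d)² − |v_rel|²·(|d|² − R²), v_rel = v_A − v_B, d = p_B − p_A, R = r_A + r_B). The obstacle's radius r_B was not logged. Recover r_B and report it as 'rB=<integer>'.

m = 61
d = (8, -8);  v_rel = (1, -2),  |v_rel|² = 5
v_rel×d = (1)·(-8) − (-2)·(8) = 8
since m = R²·5 − 8²:  R² = (64 + 61) / 5 = 25
R = √25 = 5  ⇒  r_B = 5 − 3 = 2

rB=2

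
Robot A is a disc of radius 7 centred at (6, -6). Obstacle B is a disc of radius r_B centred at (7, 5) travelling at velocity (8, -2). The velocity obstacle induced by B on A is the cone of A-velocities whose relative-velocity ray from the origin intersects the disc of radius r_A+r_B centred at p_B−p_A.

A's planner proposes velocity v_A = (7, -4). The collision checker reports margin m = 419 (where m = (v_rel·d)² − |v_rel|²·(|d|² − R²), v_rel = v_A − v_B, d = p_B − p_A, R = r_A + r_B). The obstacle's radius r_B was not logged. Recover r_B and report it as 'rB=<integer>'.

m = 419
d = (1, 11);  v_rel = (-1, -2),  |v_rel|² = 5
v_rel×d = (-1)·(11) − (-2)·(1) = -9
since m = R²·5 − (-9)²:  R² = (81 + 419) / 5 = 100
R = √100 = 10  ⇒  r_B = 10 − 7 = 3

rB=3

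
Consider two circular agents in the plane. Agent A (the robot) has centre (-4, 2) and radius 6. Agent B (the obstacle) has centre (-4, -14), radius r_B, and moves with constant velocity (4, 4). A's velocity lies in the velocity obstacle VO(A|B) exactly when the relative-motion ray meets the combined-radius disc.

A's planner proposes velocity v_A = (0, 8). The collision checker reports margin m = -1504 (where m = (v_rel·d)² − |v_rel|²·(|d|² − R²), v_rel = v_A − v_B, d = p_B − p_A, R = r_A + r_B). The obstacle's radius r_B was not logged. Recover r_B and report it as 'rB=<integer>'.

m = -1504
d = (0, -16);  v_rel = (-4, 4),  |v_rel|² = 32
v_rel×d = (-4)·(-16) − (4)·(0) = 64
since m = R²·32 − 64²:  R² = (4096 + -1504) / 32 = 81
R = √81 = 9  ⇒  r_B = 9 − 6 = 3

rB=3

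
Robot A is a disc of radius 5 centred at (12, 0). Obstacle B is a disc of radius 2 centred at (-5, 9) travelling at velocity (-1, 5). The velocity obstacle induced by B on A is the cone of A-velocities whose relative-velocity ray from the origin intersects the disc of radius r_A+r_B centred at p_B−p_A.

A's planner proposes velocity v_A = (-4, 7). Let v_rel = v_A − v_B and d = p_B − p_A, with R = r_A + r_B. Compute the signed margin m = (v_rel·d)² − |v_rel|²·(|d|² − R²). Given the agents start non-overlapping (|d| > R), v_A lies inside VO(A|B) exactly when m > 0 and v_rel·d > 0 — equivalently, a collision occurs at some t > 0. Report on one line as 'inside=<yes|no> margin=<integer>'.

d = (-17, 9),  |d|² = 370;  R = 5+2 = 7,  c = 370−7² = 321
v_rel = (-3, 2),  |v_rel|² = 13;  v_rel·d = (-3)·(-17) + (2)·(9) = 69
13·t² − 138·t + 321 = 0  ⇒  m = 69² − 13·321 = 588
m = 588 > 0,  v_rel·d = 69 > 0  ⇒  inside

inside=yes margin=588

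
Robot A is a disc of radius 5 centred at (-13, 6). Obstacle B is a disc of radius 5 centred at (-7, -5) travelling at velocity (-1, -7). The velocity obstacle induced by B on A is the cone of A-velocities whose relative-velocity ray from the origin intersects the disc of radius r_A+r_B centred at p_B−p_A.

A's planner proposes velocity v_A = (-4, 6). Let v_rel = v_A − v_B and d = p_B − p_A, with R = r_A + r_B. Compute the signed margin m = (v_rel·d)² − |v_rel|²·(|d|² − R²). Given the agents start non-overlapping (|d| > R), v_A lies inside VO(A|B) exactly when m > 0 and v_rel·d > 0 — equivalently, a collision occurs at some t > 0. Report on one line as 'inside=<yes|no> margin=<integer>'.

d = (6, -11),  |d|² = 157;  R = 5+5 = 10,  c = 157−10² = 57
v_rel = (-3, 13),  |v_rel|² = 178;  v_rel·d = (-3)·(6) + (13)·(-11) = -161
178·t² + 322·t + 57 = 0  ⇒  m = (-161)² − 178·57 = 15775
m = 15775 > 0,  v_rel·d = -161 < 0  ⇒  outside

inside=no margin=15775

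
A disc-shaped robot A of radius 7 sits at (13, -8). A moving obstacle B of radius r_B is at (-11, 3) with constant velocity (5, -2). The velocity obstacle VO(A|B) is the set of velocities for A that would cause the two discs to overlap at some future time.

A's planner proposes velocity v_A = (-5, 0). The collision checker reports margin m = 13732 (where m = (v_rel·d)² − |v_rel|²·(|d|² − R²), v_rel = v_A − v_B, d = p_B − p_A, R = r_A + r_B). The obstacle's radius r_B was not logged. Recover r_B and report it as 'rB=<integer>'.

m = 13732
d = (-24, 11);  v_rel = (-10, 2),  |v_rel|² = 104
v_rel×d = (-10)·(11) − (2)·(-24) = -62
since m = R²·104 − (-62)²:  R² = (3844 + 13732) / 104 = 169
R = √169 = 13  ⇒  r_B = 13 − 7 = 6

rB=6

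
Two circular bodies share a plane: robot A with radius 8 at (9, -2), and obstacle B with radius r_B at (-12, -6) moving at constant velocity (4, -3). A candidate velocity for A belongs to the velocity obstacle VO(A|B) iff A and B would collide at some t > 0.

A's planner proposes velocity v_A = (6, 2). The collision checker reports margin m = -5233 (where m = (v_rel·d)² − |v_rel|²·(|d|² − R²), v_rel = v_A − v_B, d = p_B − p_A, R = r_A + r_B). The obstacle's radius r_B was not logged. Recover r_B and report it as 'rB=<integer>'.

m = -5233
d = (-21, -4);  v_rel = (2, 5),  |v_rel|² = 29
v_rel×d = (2)·(-4) − (5)·(-21) = 97
since m = R²·29 − 97²:  R² = (9409 + -5233) / 29 = 144
R = √144 = 12  ⇒  r_B = 12 − 8 = 4

rB=4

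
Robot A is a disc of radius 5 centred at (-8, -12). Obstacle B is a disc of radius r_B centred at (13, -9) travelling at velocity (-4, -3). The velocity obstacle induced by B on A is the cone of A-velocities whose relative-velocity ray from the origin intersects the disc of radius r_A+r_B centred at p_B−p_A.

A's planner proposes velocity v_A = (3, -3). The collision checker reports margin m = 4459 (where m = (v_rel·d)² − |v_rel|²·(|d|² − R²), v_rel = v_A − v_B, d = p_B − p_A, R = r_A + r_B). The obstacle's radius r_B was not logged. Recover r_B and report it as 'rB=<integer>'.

m = 4459
d = (21, 3);  v_rel = (7, 0),  |v_rel|² = 49
v_rel×d = (7)·(3) − (0)·(21) = 21
since m = R²·49 − 21²:  R² = (441 + 4459) / 49 = 100
R = √100 = 10  ⇒  r_B = 10 − 5 = 5

rB=5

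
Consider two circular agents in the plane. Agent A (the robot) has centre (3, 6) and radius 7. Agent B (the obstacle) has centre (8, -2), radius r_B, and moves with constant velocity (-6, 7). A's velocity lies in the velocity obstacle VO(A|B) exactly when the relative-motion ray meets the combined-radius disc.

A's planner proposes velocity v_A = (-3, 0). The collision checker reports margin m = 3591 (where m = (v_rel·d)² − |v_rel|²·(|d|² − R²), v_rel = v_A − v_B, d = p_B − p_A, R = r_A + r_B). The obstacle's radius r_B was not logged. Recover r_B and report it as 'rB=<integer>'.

m = 3591
d = (5, -8);  v_rel = (3, -7),  |v_rel|² = 58
v_rel×d = (3)·(-8) − (-7)·(5) = 11
since m = R²·58 − 11²:  R² = (121 + 3591) / 58 = 64
R = √64 = 8  ⇒  r_B = 8 − 7 = 1

rB=1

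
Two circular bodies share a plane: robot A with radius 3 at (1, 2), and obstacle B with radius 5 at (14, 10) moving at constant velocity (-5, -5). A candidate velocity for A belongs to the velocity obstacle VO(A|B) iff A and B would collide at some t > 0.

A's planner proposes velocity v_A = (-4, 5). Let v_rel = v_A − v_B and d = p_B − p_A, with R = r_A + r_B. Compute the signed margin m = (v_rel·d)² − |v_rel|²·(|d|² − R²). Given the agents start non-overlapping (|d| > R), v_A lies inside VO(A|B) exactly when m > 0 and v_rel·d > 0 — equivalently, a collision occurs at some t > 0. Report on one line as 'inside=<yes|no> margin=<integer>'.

d = (13, 8),  |d|² = 233;  R = 3+5 = 8,  c = 233−8² = 169
v_rel = (1, 10),  |v_rel|² = 101;  v_rel·d = (1)·(13) + (10)·(8) = 93
101·t² − 186·t + 169 = 0  ⇒  m = 93² − 101·169 = -8420
m = -8420 < 0,  v_rel·d = 93 > 0  ⇒  outside

inside=no margin=-8420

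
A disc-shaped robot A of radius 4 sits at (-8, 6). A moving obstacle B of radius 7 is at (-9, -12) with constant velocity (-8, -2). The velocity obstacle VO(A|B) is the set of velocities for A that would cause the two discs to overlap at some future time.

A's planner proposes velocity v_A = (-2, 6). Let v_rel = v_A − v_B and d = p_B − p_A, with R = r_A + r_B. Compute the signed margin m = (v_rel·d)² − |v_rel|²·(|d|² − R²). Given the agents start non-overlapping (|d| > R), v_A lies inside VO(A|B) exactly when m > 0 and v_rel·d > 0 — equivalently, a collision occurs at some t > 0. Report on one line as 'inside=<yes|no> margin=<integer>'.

d = (-1, -18),  |d|² = 325;  R = 4+7 = 11,  c = 325−11² = 204
v_rel = (6, 8),  |v_rel|² = 100;  v_rel·d = (6)·(-1) + (8)·(-18) = -150
100·t² + 300·t + 204 = 0  ⇒  m = (-150)² − 100·204 = 2100
m = 2100 > 0,  v_rel·d = -150 < 0  ⇒  outside

inside=no margin=2100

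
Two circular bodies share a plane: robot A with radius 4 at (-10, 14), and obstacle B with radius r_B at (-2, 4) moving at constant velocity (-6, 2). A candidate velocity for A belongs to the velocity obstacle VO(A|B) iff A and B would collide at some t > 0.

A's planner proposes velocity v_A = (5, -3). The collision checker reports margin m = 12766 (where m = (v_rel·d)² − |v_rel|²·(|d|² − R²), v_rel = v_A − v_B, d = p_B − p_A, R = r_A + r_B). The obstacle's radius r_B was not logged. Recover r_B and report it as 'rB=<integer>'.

m = 12766
d = (8, -10);  v_rel = (11, -5),  |v_rel|² = 146
v_rel×d = (11)·(-10) − (-5)·(8) = -70
since m = R²·146 − (-70)²:  R² = (4900 + 12766) / 146 = 121
R = √121 = 11  ⇒  r_B = 11 − 4 = 7

rB=7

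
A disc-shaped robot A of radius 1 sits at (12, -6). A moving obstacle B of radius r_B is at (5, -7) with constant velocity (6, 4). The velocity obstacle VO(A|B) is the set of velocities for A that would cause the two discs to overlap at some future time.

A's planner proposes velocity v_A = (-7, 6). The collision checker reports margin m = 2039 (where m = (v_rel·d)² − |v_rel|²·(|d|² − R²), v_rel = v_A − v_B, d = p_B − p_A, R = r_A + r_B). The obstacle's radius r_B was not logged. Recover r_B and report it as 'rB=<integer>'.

m = 2039
d = (-7, -1);  v_rel = (-13, 2),  |v_rel|² = 173
v_rel×d = (-13)·(-1) − (2)·(-7) = 27
since m = R²·173 − 27²:  R² = (729 + 2039) / 173 = 16
R = √16 = 4  ⇒  r_B = 4 − 1 = 3

rB=3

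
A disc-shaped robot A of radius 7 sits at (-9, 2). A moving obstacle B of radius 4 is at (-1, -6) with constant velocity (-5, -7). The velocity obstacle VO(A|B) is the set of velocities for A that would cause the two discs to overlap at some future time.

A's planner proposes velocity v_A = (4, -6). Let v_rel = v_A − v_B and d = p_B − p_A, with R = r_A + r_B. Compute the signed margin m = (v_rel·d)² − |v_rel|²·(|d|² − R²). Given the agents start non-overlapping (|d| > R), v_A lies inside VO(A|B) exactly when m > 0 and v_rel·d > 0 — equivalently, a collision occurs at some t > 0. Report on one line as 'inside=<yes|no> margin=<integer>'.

d = (8, -8),  |d|² = 128;  R = 7+4 = 11,  c = 128−11² = 7
v_rel = (9, 1),  |v_rel|² = 82;  v_rel·d = (9)·(8) + (1)·(-8) = 64
82·t² − 128·t + 7 = 0  ⇒  m = 64² − 82·7 = 3522
m = 3522 > 0,  v_rel·d = 64 > 0  ⇒  inside

inside=yes margin=3522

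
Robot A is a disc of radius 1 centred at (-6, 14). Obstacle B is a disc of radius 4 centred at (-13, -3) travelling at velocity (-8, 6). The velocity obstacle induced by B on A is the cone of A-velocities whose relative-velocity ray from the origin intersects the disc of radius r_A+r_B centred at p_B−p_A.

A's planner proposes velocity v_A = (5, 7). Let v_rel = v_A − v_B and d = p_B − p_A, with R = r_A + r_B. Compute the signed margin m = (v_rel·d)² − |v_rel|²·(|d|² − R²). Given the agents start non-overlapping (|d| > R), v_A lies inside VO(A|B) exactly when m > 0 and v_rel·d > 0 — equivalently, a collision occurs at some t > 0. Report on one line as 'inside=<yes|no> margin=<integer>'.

d = (-7, -17),  |d|² = 338;  R = 1+4 = 5,  c = 338−5² = 313
v_rel = (13, 1),  |v_rel|² = 170;  v_rel·d = (13)·(-7) + (1)·(-17) = -108
170·t² + 216·t + 313 = 0  ⇒  m = (-108)² − 170·313 = -41546
m = -41546 < 0,  v_rel·d = -108 < 0  ⇒  outside

inside=no margin=-41546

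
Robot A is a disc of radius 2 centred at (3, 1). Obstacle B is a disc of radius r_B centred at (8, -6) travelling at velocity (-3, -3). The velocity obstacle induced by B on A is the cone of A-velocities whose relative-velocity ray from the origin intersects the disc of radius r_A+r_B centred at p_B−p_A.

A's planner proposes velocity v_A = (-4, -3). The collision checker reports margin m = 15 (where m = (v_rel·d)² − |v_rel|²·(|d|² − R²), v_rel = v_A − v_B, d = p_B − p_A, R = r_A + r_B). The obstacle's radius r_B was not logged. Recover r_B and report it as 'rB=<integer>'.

m = 15
d = (5, -7);  v_rel = (-1, 0),  |v_rel|² = 1
v_rel×d = (-1)·(-7) − (0)·(5) = 7
since m = R²·1 − 7²:  R² = (49 + 15) / 1 = 64
R = √64 = 8  ⇒  r_B = 8 − 2 = 6

rB=6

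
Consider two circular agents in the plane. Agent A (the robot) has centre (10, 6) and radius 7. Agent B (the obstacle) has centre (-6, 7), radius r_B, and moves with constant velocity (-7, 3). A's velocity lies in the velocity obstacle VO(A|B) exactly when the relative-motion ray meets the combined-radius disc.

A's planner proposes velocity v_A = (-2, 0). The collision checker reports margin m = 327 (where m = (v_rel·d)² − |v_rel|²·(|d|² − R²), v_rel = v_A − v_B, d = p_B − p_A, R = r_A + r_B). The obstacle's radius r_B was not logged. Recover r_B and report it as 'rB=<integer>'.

m = 327
d = (-16, 1);  v_rel = (5, -3),  |v_rel|² = 34
v_rel×d = (5)·(1) − (-3)·(-16) = -43
since m = R²·34 − (-43)²:  R² = (1849 + 327) / 34 = 64
R = √64 = 8  ⇒  r_B = 8 − 7 = 1

rB=1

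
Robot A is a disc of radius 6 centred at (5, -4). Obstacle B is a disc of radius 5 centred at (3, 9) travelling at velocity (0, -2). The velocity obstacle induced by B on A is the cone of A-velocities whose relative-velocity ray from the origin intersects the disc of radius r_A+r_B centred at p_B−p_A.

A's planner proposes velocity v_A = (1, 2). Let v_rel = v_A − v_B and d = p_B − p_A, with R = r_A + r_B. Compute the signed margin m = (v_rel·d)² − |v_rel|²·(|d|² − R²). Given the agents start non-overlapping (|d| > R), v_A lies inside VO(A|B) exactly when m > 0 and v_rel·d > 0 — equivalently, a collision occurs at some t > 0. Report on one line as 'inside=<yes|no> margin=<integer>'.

d = (-2, 13),  |d|² = 173;  R = 6+5 = 11,  c = 173−11² = 52
v_rel = (1, 4),  |v_rel|² = 17;  v_rel·d = (1)·(-2) + (4)·(13) = 50
17·t² − 100·t + 52 = 0  ⇒  m = 50² − 17·52 = 1616
m = 1616 > 0,  v_rel·d = 50 > 0  ⇒  inside

inside=yes margin=1616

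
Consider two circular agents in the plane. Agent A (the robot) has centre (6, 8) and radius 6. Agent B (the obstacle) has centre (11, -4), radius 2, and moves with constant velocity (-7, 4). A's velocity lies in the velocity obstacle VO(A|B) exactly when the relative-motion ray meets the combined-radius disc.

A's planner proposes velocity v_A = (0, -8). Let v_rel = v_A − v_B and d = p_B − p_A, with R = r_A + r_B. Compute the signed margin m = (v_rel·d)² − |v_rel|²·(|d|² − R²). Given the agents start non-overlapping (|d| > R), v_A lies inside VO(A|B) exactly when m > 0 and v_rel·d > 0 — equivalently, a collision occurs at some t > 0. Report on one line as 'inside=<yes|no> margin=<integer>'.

d = (5, -12),  |d|² = 169;  R = 6+2 = 8,  c = 169−8² = 105
v_rel = (7, -12),  |v_rel|² = 193;  v_rel·d = (7)·(5) + (-12)·(-12) = 179
193·t² − 358·t + 105 = 0  ⇒  m = 179² − 193·105 = 11776
m = 11776 > 0,  v_rel·d = 179 > 0  ⇒  inside

inside=yes margin=11776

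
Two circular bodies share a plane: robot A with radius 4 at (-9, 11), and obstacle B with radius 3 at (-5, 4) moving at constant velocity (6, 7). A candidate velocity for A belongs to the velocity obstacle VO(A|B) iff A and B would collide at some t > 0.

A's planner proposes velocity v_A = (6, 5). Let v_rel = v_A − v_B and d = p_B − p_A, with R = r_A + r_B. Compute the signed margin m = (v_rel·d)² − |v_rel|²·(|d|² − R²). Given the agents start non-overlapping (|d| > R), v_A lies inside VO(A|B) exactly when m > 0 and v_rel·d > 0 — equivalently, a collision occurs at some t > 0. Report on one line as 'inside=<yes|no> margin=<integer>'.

d = (4, -7),  |d|² = 65;  R = 4+3 = 7,  c = 65−7² = 16
v_rel = (0, -2),  |v_rel|² = 4;  v_rel·d = (0)·(4) + (-2)·(-7) = 14
4·t² − 28·t + 16 = 0  ⇒  m = 14² − 4·16 = 132
m = 132 > 0,  v_rel·d = 14 > 0  ⇒  inside

inside=yes margin=132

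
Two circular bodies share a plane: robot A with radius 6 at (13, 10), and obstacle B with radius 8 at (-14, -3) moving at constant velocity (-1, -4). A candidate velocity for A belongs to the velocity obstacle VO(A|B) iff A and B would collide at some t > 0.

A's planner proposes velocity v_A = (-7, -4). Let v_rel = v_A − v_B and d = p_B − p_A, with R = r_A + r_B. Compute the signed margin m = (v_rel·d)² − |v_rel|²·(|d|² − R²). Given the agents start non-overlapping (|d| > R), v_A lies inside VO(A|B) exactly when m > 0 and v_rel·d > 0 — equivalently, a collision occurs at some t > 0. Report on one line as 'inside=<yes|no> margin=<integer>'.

d = (-27, -13),  |d|² = 898;  R = 6+8 = 14,  c = 898−14² = 702
v_rel = (-6, 0),  |v_rel|² = 36;  v_rel·d = (-6)·(-27) + (0)·(-13) = 162
36·t² − 324·t + 702 = 0  ⇒  m = 162² − 36·702 = 972
m = 972 > 0,  v_rel·d = 162 > 0  ⇒  inside

inside=yes margin=972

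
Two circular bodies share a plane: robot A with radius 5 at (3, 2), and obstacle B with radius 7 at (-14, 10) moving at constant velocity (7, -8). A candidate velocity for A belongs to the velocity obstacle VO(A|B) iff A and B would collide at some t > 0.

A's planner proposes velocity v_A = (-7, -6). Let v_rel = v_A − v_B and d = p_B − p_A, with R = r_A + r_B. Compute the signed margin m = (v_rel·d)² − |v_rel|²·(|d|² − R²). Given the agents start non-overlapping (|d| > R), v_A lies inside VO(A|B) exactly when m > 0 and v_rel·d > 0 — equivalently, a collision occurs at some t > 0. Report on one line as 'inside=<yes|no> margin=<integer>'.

d = (-17, 8),  |d|² = 353;  R = 5+7 = 12,  c = 353−12² = 209
v_rel = (-14, 2),  |v_rel|² = 200;  v_rel·d = (-14)·(-17) + (2)·(8) = 254
200·t² − 508·t + 209 = 0  ⇒  m = 254² − 200·209 = 22716
m = 22716 > 0,  v_rel·d = 254 > 0  ⇒  inside

inside=yes margin=22716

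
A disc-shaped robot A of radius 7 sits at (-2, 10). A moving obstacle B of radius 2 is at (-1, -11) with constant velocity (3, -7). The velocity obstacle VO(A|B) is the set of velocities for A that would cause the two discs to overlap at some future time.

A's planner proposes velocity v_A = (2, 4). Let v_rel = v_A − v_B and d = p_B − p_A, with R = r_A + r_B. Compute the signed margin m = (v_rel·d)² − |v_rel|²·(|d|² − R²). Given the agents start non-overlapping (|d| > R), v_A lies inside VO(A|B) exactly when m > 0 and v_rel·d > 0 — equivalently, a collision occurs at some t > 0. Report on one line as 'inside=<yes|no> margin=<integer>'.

d = (1, -21),  |d|² = 442;  R = 7+2 = 9,  c = 442−9² = 361
v_rel = (-1, 11),  |v_rel|² = 122;  v_rel·d = (-1)·(1) + (11)·(-21) = -232
122·t² + 464·t + 361 = 0  ⇒  m = (-232)² − 122·361 = 9782
m = 9782 > 0,  v_rel·d = -232 < 0  ⇒  outside

inside=no margin=9782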